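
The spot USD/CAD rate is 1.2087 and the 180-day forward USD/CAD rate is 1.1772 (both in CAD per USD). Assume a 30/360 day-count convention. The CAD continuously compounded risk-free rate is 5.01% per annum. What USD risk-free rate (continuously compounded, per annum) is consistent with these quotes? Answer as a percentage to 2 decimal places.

F = S·e^((r_CAD − r_USD)T) ⇒ r_USD = r_CAD − ln(F/S)/T
ln(1.1772/1.2087) = -0.026407; /(180/360) = -0.052814
r_USD = 0.0501 + 0.052814 = 0.102914
r_USD = 10.29%

10.29%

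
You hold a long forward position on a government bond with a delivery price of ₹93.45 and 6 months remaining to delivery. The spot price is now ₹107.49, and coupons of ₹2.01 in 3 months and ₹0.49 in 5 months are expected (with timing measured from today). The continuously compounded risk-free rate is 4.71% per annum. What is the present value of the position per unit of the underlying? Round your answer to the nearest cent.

PV(remaining coupons) I = 2.01·e^(−0.0471·3/12) + 0.49·e^(−0.0471·5/12) = 2.4669
Current forward F = (S − I)·e^(rT) = (107.49 − 2.4669)·e^(0.0471·6/12) = 105.0231 × 1.023829 = 107.5257
Value (long) = (F − K)·e^(−rT) = (107.5257 − 93.45) × 0.976725 = 13.7481
Value = ₹13.75

₹13.75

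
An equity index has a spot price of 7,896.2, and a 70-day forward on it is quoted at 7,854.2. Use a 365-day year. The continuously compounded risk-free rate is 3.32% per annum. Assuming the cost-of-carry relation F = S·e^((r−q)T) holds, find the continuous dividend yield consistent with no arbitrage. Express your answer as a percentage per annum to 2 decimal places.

From F = S·e^((r−q)T): (r − q) = ln(F/S)/T
ln(7854.2/7896.2) = ln(0.994681) = -0.005333
(r − q) = -0.005333 / (70/365) = -0.027808
q = r − ln(F/S)/T = 0.0332 + 0.027808 = 0.061008
q = 6.10%

6.10%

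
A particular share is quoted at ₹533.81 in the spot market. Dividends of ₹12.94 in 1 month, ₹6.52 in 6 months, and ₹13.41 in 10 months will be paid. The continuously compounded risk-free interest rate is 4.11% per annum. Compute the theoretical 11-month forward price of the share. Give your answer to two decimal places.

PV(dividends) I = 12.94·e^(−0.0411·1/12) + 6.52·e^(−0.0411·6/12) + 13.41·e^(−0.0411·10/12)
I = 12.8958 + 6.3874 + 12.9585 = 32.2417
F = (S − I)·e^(rT) = (533.81 − 32.2417) · e^(0.0411·11/12)
= 501.5683 · e^0.037675 = 501.5683 × 1.038394 = ₹520.83

₹520.83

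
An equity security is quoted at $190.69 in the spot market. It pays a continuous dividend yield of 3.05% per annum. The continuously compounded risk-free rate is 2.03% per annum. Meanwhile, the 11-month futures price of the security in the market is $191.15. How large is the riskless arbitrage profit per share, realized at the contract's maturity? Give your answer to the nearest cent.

$2.23 per share

Fair futures: F* = S·e^(carry·T), with carry = (r − q) = 0.0203 − 0.0305 = -0.0102
F* = 190.69 · e^(-0.0102 × 11/12) = 190.69 · e^-0.009350 = 190.69 × 0.990694 = $188.9154
Market $191.15 > fair $188.9154: forward overpriced → cash-and-carry (buy spot, short the forward).
At maturity, profit = |F_mkt − F*| = |191.15 − 188.9154| = $2.23 per share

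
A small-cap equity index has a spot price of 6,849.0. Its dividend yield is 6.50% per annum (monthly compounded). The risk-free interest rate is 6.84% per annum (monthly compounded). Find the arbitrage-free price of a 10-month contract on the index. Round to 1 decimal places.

6,868.3

F = S · (1+r/12)^(12T) / (1+q/12)^(12T)
= 6849.0 × 1.058484 / 1.055506 = 6849.0 × 1.002821
F = 6,868.3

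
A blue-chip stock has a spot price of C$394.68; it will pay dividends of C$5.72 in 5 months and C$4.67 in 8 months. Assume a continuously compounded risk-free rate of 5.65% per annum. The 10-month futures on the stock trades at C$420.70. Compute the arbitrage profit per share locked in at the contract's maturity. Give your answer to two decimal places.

PV(dividends) I = 5.72·e^(−0.0565·5/12) + 4.67·e^(−0.0565·8/12) = 10.0843
Fair futures F* = (S − I)·e^(rT) = (394.68 − 10.0843)·e^0.047083 = 384.5957 × 1.048209 = 403.1367
Market C$420.70 > fair 403.1367: forward overpriced → cash-and-carry (borrow at r, buy the stock and collect the dividends, short the forward).
Profit at T = |F_mkt − F*| = |420.70 − 403.1367| = C$17.56 per share

C$17.56 per share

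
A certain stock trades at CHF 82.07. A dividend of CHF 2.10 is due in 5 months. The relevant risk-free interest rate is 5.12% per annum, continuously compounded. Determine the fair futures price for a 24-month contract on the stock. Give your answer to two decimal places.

CHF 88.64

PV(dividends) I = 2.10·e^(−0.0512·5/12)
I = 2.0557
F = (S − I)·e^(rT) = (82.07 − 2.0557) · e^(0.0512·24/12)
= 80.0143 · e^0.102400 = 80.0143 × 1.107827 = CHF 88.64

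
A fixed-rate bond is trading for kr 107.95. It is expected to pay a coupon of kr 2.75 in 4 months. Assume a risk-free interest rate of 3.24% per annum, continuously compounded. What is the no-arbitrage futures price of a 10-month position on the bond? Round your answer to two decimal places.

PV(coupons) I = 2.75·e^(−0.0324·4/12)
I = 2.7205
F = (S − I)·e^(rT) = (107.95 − 2.7205) · e^(0.0324·10/12)
= 105.2295 · e^0.027000 = 105.2295 × 1.027368 = kr 108.11

kr 108.11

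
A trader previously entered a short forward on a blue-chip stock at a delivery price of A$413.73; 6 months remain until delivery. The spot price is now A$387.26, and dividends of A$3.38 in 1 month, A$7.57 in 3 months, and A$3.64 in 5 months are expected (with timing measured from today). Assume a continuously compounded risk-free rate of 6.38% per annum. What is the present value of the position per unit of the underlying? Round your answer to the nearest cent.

A$27.84

PV(remaining dividends) I = 3.38·e^(−0.0638·1/12) + 7.57·e^(−0.0638·3/12) + 3.64·e^(−0.0638·5/12) = 14.3568
Current forward F = (S − I)·e^(rT) = (387.26 − 14.3568)·e^(0.0638·6/12) = 372.9032 × 1.032414 = 384.9905
Value (long) = (F − K)·e^(−rT) = (384.9905 − 413.73) × 0.968603 = -27.8372
Short position value = −(long value) = A$27.84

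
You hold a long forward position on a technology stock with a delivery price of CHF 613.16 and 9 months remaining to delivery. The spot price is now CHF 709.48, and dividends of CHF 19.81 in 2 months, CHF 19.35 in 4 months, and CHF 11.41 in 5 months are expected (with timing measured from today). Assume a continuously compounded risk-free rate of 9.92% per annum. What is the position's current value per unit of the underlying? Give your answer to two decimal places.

CHF 91.13

PV(remaining dividends) I = 19.81·e^(−0.0992·2/12) + 19.35·e^(−0.0992·4/12) + 11.41·e^(−0.0992·5/12) = 49.1538
Current forward F = (S − I)·e^(rT) = (709.48 − 49.1538)·e^(0.0992·9/12) = 660.3262 × 1.077238 = 711.3285
Value (long) = (F − K)·e^(−rT) = (711.3285 − 613.16) × 0.928300 = 91.1298
Value = CHF 91.13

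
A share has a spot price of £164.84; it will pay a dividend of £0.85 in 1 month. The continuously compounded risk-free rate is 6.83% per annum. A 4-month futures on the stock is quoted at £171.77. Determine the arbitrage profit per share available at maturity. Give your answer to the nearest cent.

£4.00 per share

PV(dividends) I = 0.85·e^(−0.0683·1/12) = 0.8452
Fair futures F* = (S − I)·e^(rT) = (164.84 − 0.8452)·e^0.022767 = 163.9948 × 1.023028 = 167.7713
Market £171.77 > fair 167.7713: forward overpriced → cash-and-carry (borrow at r, buy the stock and collect the dividends, short the forward).
Profit at T = |F_mkt − F*| = |171.77 − 167.7713| = £4.00 per share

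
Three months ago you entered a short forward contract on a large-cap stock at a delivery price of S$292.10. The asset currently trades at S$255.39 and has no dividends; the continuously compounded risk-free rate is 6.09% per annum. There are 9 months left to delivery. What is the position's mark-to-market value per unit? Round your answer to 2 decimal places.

S$23.67

Current fair forward for the remaining 9 months: F = S·e^(r·T), r = 0.0609
F = 255.39 · e^(0.0609 × 9/12) = 255.39 × 1.046734 = 267.3254
Value of long forward = (F − K)·e^(−rT) = (267.3254 − 292.10) · e^(−0.0609·9/12)
= -24.7746 × 0.955352 = -23.67
Short position value = −(long value) = S$23.67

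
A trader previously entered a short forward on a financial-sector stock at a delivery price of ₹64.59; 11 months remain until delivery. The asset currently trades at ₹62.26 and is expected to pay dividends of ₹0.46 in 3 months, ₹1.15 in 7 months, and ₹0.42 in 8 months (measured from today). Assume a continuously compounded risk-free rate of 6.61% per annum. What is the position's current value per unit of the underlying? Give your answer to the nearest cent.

PV(remaining dividends) I = 0.46·e^(−0.0661·3/12) + 1.15·e^(−0.0661·7/12) + 0.42·e^(−0.0661·8/12) = 1.9609
Current forward F = (S − I)·e^(rT) = (62.26 − 1.9609)·e^(0.0661·11/12) = 60.2991 × 1.062465 = 64.0657
Value (long) = (F − K)·e^(−rT) = (64.0657 − 64.59) × 0.941207 = -0.4935
Short position value = −(long value) = ₹0.49

₹0.49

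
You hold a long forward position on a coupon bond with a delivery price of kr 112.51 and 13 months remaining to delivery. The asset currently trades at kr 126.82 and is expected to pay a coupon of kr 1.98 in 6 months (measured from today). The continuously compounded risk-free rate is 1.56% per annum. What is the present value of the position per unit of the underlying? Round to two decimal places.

kr 14.23

PV(remaining coupons) I = 1.98·e^(−0.0156·6/12) = 1.9646
Current forward F = (S − I)·e^(rT) = (126.82 − 1.9646)·e^(0.0156·13/12) = 124.8554 × 1.017044 = 126.9834
Value (long) = (F − K)·e^(−rT) = (126.9834 − 112.51) × 0.983242 = 14.2309
Value = kr 14.23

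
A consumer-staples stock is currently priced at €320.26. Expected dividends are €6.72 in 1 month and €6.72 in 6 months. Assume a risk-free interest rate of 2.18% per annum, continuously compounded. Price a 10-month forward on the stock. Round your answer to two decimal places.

PV(dividends) I = 6.72·e^(−0.0218·1/12) + 6.72·e^(−0.0218·6/12)
I = 6.7078 + 6.6471 = 13.3549
F = (S − I)·e^(rT) = (320.26 − 13.3549) · e^(0.0218·10/12)
= 306.9051 · e^0.018167 = 306.9051 × 1.018333 = €312.53

€312.53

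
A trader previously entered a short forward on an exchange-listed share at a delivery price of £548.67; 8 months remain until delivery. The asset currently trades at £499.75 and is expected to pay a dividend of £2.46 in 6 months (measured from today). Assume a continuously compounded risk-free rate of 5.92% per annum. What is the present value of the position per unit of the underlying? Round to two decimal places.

PV(remaining dividends) I = 2.46·e^(−0.0592·6/12) = 2.3883
Current forward F = (S − I)·e^(rT) = (499.75 − 2.3883)·e^(0.0592·8/12) = 497.3617 × 1.040256 = 517.3835
Value (long) = (F − K)·e^(−rT) = (517.3835 − 548.67) × 0.961302 = -30.0758
Short position value = −(long value) = £30.08

£30.08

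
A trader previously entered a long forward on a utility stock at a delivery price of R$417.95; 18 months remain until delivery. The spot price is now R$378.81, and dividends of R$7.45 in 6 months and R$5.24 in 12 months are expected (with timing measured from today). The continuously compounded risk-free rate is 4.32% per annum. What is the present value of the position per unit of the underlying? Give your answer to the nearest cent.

PV(remaining dividends) I = 7.45·e^(−0.0432·6/12) + 5.24·e^(−0.0432·12/12) = 12.3093
Current forward F = (S − I)·e^(rT) = (378.81 − 12.3093)·e^(0.0432·18/12) = 366.5007 × 1.066946 = 391.0365
Value (long) = (F − K)·e^(−rT) = (391.0365 − 417.95) × 0.937255 = -25.2248
Value = -R$25.22

-R$25.22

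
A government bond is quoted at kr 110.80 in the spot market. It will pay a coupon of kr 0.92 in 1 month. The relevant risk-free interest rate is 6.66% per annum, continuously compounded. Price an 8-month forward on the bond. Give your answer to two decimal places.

PV(coupons) I = 0.92·e^(−0.0666·1/12)
I = 0.9149
F = (S − I)·e^(rT) = (110.80 − 0.9149) · e^(0.0666·8/12)
= 109.8851 · e^0.044400 = 109.8851 × 1.045400 = kr 114.87

kr 114.87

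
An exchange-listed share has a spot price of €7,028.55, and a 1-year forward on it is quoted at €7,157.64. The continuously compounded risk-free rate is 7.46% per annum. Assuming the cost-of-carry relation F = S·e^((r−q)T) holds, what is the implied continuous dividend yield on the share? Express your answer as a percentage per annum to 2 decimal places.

5.64%

From F = S·e^((r−q)T): (r − q) = ln(F/S)/T
ln(7157.64/7028.55) = ln(1.018367) = 0.018200
(r − q) = 0.018200 / (12/12) = 0.018200
q = r − ln(F/S)/T = 0.0746 − 0.018200 = 0.056400
q = 5.64%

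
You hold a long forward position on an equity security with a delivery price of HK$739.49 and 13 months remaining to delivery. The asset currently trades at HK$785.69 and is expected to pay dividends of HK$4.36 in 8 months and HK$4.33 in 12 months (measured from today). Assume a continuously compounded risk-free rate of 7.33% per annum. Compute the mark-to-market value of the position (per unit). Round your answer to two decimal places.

HK$94.47

PV(remaining dividends) I = 4.36·e^(−0.0733·8/12) + 4.33·e^(−0.0733·12/12) = 8.1760
Current forward F = (S − I)·e^(rT) = (785.69 − 8.1760)·e^(0.0733·13/12) = 777.5140 × 1.082646 = 841.7724
Value (long) = (F − K)·e^(−rT) = (841.7724 − 739.49) × 0.923663 = 94.4745
Value = HK$94.47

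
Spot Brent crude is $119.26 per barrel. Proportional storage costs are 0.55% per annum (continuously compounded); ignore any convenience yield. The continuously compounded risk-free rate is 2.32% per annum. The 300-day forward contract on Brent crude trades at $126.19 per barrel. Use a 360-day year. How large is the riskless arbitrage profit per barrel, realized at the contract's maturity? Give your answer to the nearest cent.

$4.04 per barrel

Fair forward: F* = S·e^(carry·T), with carry = (r + u) = 0.0232 + 0.0055 = 0.0287
F* = 119.26 · e^(0.0287 × 300/360) = 119.26 · e^0.023917 = 119.26 × 1.024205 = $122.1467
Market $126.19 > fair $122.1467: forward overpriced → cash-and-carry (buy spot, short the forward).
At maturity, profit = |F_mkt − F*| = |126.19 − 122.1467| = $4.04 per barrel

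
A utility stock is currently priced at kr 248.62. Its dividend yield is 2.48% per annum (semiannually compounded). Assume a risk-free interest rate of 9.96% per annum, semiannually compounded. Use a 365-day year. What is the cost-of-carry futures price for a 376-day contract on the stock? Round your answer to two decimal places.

F = S · (1+r/2)^(2T) / (1+q/2)^(2T)
= 248.62 × 1.105313 / 1.025715 = 248.62 × 1.077602
F = kr 267.91

kr 267.91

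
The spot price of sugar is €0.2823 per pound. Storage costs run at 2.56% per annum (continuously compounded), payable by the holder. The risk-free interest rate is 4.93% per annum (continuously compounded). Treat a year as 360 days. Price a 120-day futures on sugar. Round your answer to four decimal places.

€0.2894 per pound

Net carry = r + u − y = 0.0493 + 0.0256 − 0.0000 = 0.0749
F = S·e^((r+u−y)T) = 0.2823 · e^(0.0749 × 120/360) = 0.2823 · e^0.024967
= 0.2823 × 1.025281 = €0.2894 per pound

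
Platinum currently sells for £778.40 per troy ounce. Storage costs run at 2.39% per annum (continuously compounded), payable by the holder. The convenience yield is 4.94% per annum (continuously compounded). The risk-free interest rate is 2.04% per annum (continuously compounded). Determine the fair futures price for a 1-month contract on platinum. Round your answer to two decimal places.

Net carry = r + u − y = 0.0204 + 0.0239 − 0.0494 = -0.0051
F = S·e^((r+u−y)T) = 778.40 · e^(-0.0051 × 1/12) = 778.40 · e^-0.000425
= 778.40 × 0.999575 = £778.07 per troy ounce

£778.07 per troy ounce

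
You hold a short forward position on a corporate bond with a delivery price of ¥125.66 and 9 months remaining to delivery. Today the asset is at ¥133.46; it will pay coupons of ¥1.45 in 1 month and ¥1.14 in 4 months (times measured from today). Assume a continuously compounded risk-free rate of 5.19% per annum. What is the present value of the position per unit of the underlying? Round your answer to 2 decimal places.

-¥10.03

PV(remaining coupons) I = 1.45·e^(−0.0519·1/12) + 1.14·e^(−0.0519·4/12) = 2.5642
Current forward F = (S − I)·e^(rT) = (133.46 − 2.5642)·e^(0.0519·9/12) = 130.8958 × 1.039693 = 136.0914
Value (long) = (F − K)·e^(−rT) = (136.0914 − 125.66) × 0.961823 = 10.0332
Short position value = −(long value) = -¥10.03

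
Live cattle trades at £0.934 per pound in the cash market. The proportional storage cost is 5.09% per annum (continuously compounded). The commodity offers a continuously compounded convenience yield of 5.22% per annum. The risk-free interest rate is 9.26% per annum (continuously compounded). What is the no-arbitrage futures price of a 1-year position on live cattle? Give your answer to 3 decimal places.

Net carry = r + u − y = 0.0926 + 0.0509 − 0.0522 = 0.0913
F = S·e^((r+u−y)T) = 0.934 · e^(0.0913 × 1) = 0.934 · e^0.091300
= 0.934 × 1.095598 = £1.023 per pound

£1.023 per pound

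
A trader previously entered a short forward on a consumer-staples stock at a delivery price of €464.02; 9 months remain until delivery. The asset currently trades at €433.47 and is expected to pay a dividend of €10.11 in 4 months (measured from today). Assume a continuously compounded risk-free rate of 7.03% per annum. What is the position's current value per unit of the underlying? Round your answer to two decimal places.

€16.59

PV(remaining dividends) I = 10.11·e^(−0.0703·4/12) = 9.8758
Current forward F = (S − I)·e^(rT) = (433.47 − 9.8758)·e^(0.0703·9/12) = 423.5942 × 1.054140 = 446.5276
Value (long) = (F − K)·e^(−rT) = (446.5276 − 464.02) × 0.948641 = -16.5940
Short position value = −(long value) = €16.59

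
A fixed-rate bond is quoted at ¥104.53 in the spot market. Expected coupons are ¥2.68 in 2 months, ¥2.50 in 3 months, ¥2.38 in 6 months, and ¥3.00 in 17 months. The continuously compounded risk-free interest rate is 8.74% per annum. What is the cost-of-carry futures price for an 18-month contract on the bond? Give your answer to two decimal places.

PV(coupons) I = 2.68·e^(−0.0874·2/12) + 2.50·e^(−0.0874·3/12) + 2.38·e^(−0.0874·6/12) + 3.00·e^(−0.0874·17/12)
I = 2.6412 + 2.4460 + 2.2782 + 2.6506 = 10.0160
F = (S − I)·e^(rT) = (104.53 − 10.0160) · e^(0.0874·18/12)
= 94.5140 · e^0.131100 = 94.5140 × 1.140082 = ¥107.75

¥107.75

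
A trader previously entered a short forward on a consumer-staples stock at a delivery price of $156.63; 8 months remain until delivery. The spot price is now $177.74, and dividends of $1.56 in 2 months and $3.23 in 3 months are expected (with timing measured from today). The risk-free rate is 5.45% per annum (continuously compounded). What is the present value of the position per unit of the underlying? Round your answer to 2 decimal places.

-$21.97

PV(remaining dividends) I = 1.56·e^(−0.0545·2/12) + 3.23·e^(−0.0545·3/12) = 4.7322
Current forward F = (S − I)·e^(rT) = (177.74 − 4.7322)·e^(0.0545·8/12) = 173.0078 × 1.037001 = 179.4093
Value (long) = (F − K)·e^(−rT) = (179.4093 − 156.63) × 0.964319 = 21.9665
Short position value = −(long value) = -$21.97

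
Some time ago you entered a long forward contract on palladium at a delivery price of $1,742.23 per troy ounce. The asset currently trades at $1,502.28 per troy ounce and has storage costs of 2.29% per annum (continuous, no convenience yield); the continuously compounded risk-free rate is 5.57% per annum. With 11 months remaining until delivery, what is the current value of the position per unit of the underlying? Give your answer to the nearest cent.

Current fair forward for the remaining 11 months: F = S·e^((r + u)·T), (r + u) = 0.0557 + 0.0229 = 0.0786
F = 1502.28 · e^(0.0786 × 11/12) = 1502.28 × 1.07470908 = 1614.5140
Value of long forward = (F − K)·e^(−rT) = (1614.5140 − 1742.23) · e^(−0.0557·11/12)
= -127.7160 × 0.95022324 = -121.36

-$121.36 per troy ounce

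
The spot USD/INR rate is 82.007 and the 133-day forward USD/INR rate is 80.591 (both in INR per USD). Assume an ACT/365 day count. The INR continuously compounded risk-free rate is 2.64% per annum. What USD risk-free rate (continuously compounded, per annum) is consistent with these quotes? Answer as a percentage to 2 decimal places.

F = S·e^((r_INR − r_USD)T) ⇒ r_USD = r_INR − ln(F/S)/T
ln(80.591/82.007) = -0.017418; /(133/365) = -0.047801
r_USD = 0.0264 + 0.047801 = 0.074201
r_USD = 7.42%

7.42%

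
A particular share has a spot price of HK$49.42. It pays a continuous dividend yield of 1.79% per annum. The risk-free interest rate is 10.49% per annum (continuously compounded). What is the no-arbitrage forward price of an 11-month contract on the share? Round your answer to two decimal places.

HK$53.52

F = S·e^((r − q)T) = 49.42 · e^((0.1049 − 0.0179) × 11/12)
= 49.42 · e^0.079750 = 49.42 × 1.083016
F = HK$53.52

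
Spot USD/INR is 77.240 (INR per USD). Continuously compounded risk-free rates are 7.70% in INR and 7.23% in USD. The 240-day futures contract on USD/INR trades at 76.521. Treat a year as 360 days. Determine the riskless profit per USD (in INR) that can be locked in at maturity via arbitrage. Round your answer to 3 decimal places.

0.961 per USD (in INR)

Fair futures: F* = S·e^(carry·T), with carry = (r_INR − r_USD) = 0.0770 − 0.0723 = 0.0047
F* = 77.240 · e^(0.0047 × 240/360) = 77.240 · e^0.003133 = 77.240 × 1.003138 = 77.4824
Market 76.521 < fair 77.4824: forward underpriced → reverse cash-and-carry (short spot, go long the forward).
At maturity, profit = |F_mkt − F*| = |76.521 − 77.4824| = 0.961 per USD (in INR)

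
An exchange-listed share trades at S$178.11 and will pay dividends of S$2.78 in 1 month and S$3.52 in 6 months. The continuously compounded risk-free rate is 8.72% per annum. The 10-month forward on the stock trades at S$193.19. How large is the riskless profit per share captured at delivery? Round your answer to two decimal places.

S$8.25 per share

PV(dividends) I = 2.78·e^(−0.0872·1/12) + 3.52·e^(−0.0872·6/12) = 6.1297
Fair forward F* = (S − I)·e^(rT) = (178.11 − 6.1297)·e^0.072667 = 171.9803 × 1.075372 = 184.9428
Market S$193.19 > fair 184.9428: forward overpriced → cash-and-carry (borrow at r, buy the stock and collect the dividends, short the forward).
Profit at T = |F_mkt − F*| = |193.19 − 184.9428| = S$8.25 per share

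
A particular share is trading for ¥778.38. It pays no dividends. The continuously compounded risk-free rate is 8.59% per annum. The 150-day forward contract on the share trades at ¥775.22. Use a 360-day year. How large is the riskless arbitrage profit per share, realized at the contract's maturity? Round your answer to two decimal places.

Fair forward: F* = S·e^(carry·T), with carry = r = 0.0859
F* = 778.38 · e^(0.0859 × 150/360) = 778.38 · e^0.035792 = 778.38 × 1.036440 = ¥806.7442
Market ¥775.22 < fair ¥806.7442: forward underpriced → reverse cash-and-carry (short spot, go long the forward).
At maturity, profit = |F_mkt − F*| = |775.22 − 806.7442| = ¥31.52 per share

¥31.52 per share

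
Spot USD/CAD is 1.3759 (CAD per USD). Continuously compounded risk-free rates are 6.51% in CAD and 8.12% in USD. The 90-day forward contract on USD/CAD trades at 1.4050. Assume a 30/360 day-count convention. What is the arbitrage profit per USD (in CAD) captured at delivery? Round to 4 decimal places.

0.0346 per USD (in CAD)

Fair forward: F* = S·e^(carry·T), with carry = (r_CAD − r_USD) = 0.0651 − 0.0812 = -0.0161
F* = 1.3759 · e^(-0.0161 × 90/360) = 1.3759 · e^-0.004025 = 1.3759 × 0.995983 = 1.3704
Market 1.4050 > fair 1.3704: forward overpriced → cash-and-carry (buy spot, short the forward).
At maturity, profit = |F_mkt − F*| = |1.4050 − 1.3704| = 0.0346 per USD (in CAD)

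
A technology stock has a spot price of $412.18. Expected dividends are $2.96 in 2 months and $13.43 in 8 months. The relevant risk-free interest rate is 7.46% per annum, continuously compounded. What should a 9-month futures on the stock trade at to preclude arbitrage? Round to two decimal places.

$419.29

PV(dividends) I = 2.96·e^(−0.0746·2/12) + 13.43·e^(−0.0746·8/12)
I = 2.9234 + 12.7784 = 15.7018
F = (S − I)·e^(rT) = (412.18 − 15.7018) · e^(0.0746·9/12)
= 396.4782 · e^0.055950 = 396.4782 × 1.057545 = $419.29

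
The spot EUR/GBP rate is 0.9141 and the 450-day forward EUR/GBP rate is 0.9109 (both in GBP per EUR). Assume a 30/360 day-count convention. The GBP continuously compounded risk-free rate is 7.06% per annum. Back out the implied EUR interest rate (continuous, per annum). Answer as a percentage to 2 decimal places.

F = S·e^((r_GBP − r_EUR)T) ⇒ r_EUR = r_GBP − ln(F/S)/T
ln(0.9109/0.9141) = -0.003507; /(450/360) = -0.002806
r_EUR = 0.0706 + 0.002806 = 0.073406
r_EUR = 7.34%

7.34%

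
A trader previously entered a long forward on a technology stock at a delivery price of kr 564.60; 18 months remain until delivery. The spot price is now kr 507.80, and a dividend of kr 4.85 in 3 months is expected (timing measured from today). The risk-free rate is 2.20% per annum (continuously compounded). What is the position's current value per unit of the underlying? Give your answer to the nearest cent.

PV(remaining dividends) I = 4.85·e^(−0.0220·3/12) = 4.8234
Current forward F = (S − I)·e^(rT) = (507.80 − 4.8234)·e^(0.0220·18/12) = 502.9766 × 1.033551 = 519.8520
Value (long) = (F − K)·e^(−rT) = (519.8520 − 564.60) × 0.967539 = -43.2954
Value = -kr 43.30

-kr 43.30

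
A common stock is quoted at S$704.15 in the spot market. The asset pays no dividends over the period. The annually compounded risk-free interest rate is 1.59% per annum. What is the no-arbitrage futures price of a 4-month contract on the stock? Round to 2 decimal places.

F = S · (1+r)^T
= 704.15 × 1.005272
F = S$707.86

S$707.86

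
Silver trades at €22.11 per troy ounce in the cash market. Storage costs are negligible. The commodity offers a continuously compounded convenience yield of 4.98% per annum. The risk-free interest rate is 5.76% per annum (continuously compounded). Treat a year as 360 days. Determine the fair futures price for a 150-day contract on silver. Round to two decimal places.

€22.18 per troy ounce

Net carry = r + u − y = 0.0576 + 0.0000 − 0.0498 = 0.0078
F = S·e^((r+u−y)T) = 22.11 · e^(0.0078 × 150/360) = 22.11 · e^0.003250
= 22.11 × 1.003255 = €22.18 per troy ounce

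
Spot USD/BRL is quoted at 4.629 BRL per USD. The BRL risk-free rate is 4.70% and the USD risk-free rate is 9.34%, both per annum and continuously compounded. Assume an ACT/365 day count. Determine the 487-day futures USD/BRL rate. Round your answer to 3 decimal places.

4.351

F = S·e^((r_BRL − r_USD)T) = 4.629 · e^((0.0470 − 0.0934) × 487/365)
= 4.629 · e^-0.061909 = 4.629 × 0.939968
F = 4.351 BRL per USD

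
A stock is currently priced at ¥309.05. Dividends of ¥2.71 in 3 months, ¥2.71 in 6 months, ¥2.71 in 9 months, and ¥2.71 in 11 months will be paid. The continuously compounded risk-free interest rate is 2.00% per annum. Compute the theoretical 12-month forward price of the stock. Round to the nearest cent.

PV(dividends) I = 2.71·e^(−0.0200·3/12) + 2.71·e^(−0.0200·6/12) + 2.71·e^(−0.0200·9/12) + 2.71·e^(−0.0200·11/12)
I = 2.6965 + 2.6830 + 2.6697 + 2.6608 = 10.7100
F = (S − I)·e^(rT) = (309.05 − 10.7100) · e^(0.0200·12/12)
= 298.3400 · e^0.020000 = 298.3400 × 1.020201 = ¥304.37

¥304.37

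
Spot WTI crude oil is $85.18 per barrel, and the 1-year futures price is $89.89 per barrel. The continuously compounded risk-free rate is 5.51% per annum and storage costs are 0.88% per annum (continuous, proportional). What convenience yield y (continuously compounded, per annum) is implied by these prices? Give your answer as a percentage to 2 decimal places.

1.01%

F = S·e^((r+u−y)T) ⇒ (r+u−y) = ln(F/S)/T
ln(89.89/85.18) = 0.053820; /T ⇒ 0.053820
y = r + u − ln(F/S)/T = 0.0551 + 0.0088 − 0.053820 = 0.010080
y = 1.01%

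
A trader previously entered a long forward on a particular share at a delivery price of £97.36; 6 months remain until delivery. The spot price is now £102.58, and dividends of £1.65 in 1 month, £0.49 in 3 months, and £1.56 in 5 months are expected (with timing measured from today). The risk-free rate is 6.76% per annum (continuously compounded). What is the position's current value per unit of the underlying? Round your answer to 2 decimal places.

£4.82

PV(remaining dividends) I = 1.65·e^(−0.0676·1/12) + 0.49·e^(−0.0676·3/12) + 1.56·e^(−0.0676·5/12) = 3.6392
Current forward F = (S − I)·e^(rT) = (102.58 − 3.6392)·e^(0.0676·6/12) = 98.9408 × 1.034378 = 102.3422
Value (long) = (F − K)·e^(−rT) = (102.3422 − 97.36) × 0.966765 = 4.8166
Value = £4.82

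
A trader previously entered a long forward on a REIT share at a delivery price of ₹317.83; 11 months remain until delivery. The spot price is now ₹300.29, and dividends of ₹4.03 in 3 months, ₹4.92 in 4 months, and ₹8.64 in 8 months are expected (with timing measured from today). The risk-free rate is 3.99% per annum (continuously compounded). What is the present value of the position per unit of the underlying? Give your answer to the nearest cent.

-₹23.38

PV(remaining dividends) I = 4.03·e^(−0.0399·3/12) + 4.92·e^(−0.0399·4/12) + 8.64·e^(−0.0399·8/12) = 17.2582
Current forward F = (S − I)·e^(rT) = (300.29 − 17.2582)·e^(0.0399·11/12) = 283.0318 × 1.037252 = 293.5753
Value (long) = (F − K)·e^(−rT) = (293.5753 − 317.83) × 0.964086 = -23.3836
Value = -₹23.38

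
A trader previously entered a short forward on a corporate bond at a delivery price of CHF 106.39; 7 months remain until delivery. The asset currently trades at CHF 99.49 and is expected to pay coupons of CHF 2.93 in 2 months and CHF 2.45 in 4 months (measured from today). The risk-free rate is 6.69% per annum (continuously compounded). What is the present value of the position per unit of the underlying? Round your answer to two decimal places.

PV(remaining coupons) I = 2.93·e^(−0.0669·2/12) + 2.45·e^(−0.0669·4/12) = 5.2935
Current forward F = (S − I)·e^(rT) = (99.49 − 5.2935)·e^(0.0669·7/12) = 94.1965 × 1.039796 = 97.9451
Value (long) = (F − K)·e^(−rT) = (97.9451 − 106.39) × 0.961727 = -8.1217
Short position value = −(long value) = CHF 8.12

CHF 8.12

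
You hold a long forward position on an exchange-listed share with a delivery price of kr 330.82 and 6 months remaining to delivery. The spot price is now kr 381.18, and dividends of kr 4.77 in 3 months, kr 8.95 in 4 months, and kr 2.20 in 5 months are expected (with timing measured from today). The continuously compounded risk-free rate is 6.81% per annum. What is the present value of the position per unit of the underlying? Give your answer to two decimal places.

PV(remaining dividends) I = 4.77·e^(−0.0681·3/12) + 8.95·e^(−0.0681·4/12) + 2.20·e^(−0.0681·5/12) = 15.5771
Current forward F = (S − I)·e^(rT) = (381.18 − 15.5771)·e^(0.0681·6/12) = 365.6029 × 1.034636 = 378.2659
Value (long) = (F − K)·e^(−rT) = (378.2659 − 330.82) × 0.966523 = 45.8576
Value = kr 45.86

kr 45.86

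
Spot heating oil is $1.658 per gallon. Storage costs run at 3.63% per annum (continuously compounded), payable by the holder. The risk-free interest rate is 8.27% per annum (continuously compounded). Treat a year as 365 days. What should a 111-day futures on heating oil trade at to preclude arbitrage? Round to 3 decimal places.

Net carry = r + u − y = 0.0827 + 0.0363 − 0.0000 = 0.1190
F = S·e^((r+u−y)T) = 1.658 · e^(0.1190 × 111/365) = 1.658 · e^0.036189
= 1.658 × 1.036852 = $1.719 per gallon

$1.719 per gallon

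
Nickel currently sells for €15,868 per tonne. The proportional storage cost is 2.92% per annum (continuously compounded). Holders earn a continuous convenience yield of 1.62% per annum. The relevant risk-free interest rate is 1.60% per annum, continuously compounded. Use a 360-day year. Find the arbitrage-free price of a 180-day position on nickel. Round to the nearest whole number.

€16,100 per tonne

Net carry = r + u − y = 0.0160 + 0.0292 − 0.0162 = 0.0290
F = S·e^((r+u−y)T) = 15868 · e^(0.0290 × 180/360) = 15868 · e^0.014500
= 15868 × 1.014606 = €16,100 per tonne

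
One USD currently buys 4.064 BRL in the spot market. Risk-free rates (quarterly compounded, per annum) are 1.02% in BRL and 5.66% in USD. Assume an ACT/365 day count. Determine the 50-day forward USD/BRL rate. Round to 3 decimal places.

By covered interest parity, F = S · (1+r_BRL/4)^(4T) / (1+r_USD/4)^(4T)
= 4.064 × 1.001396 / 1.007729 = 4.064 × 0.993716
F = 4.038 BRL per USD

4.038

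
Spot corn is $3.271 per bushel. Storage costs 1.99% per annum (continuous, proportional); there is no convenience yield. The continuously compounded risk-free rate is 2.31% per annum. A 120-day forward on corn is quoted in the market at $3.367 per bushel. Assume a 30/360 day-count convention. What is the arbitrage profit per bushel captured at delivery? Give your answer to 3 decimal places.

Fair forward: F* = S·e^(carry·T), with carry = (r + u) = 0.0231 + 0.0199 = 0.0430
F* = 3.271 · e^(0.0430 × 120/360) = 3.271 · e^0.014333 = 3.271 × 1.014436 = $3.3182
Market $3.367 > fair $3.3182: forward overpriced → cash-and-carry (buy spot, short the forward).
At maturity, profit = |F_mkt − F*| = |3.367 − 3.3182| = $0.049 per bushel

$0.049 per bushel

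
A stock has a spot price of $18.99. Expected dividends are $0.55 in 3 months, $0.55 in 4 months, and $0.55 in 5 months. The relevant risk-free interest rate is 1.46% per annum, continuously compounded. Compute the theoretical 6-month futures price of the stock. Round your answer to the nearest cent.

PV(dividends) I = 0.55·e^(−0.0146·3/12) + 0.55·e^(−0.0146·4/12) + 0.55·e^(−0.0146·5/12)
I = 0.5480 + 0.5473 + 0.5467 = 1.6420
F = (S − I)·e^(rT) = (18.99 − 1.6420) · e^(0.0146·6/12)
= 17.3480 · e^0.007300 = 17.3480 × 1.007327 = $17.48

$17.48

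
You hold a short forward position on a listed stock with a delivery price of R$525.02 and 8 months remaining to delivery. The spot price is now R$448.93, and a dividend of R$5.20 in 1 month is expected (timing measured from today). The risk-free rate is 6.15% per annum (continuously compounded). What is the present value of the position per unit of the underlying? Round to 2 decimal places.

PV(remaining dividends) I = 5.20·e^(−0.0615·1/12) = 5.1734
Current forward F = (S − I)·e^(rT) = (448.93 − 5.1734)·e^(0.0615·8/12) = 443.7566 × 1.041852 = 462.3287
Value (long) = (F − K)·e^(−rT) = (462.3287 − 525.02) × 0.959829 = -60.1729
Short position value = −(long value) = R$60.17

R$60.17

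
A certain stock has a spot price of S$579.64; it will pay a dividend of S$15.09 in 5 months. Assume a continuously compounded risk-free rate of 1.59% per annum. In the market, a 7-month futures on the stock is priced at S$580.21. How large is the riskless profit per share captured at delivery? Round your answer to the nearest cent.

PV(dividends) I = 15.09·e^(−0.0159·5/12) = 14.9904
Fair futures F* = (S − I)·e^(rT) = (579.64 − 14.9904)·e^0.009275 = 564.6496 × 1.009318 = 569.9110
Market S$580.21 > fair 569.9110: forward overpriced → cash-and-carry (borrow at r, buy the stock and collect the dividends, short the forward).
Profit at T = |F_mkt − F*| = |580.21 − 569.9110| = S$10.30 per share

S$10.30 per share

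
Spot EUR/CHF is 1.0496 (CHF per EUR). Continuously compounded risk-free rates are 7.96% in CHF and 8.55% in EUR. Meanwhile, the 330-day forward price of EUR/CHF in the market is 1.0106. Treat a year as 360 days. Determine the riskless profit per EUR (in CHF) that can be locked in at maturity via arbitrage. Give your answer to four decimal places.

Fair forward: F* = S·e^(carry·T), with carry = (r_CHF − r_EUR) = 0.0796 − 0.0855 = -0.0059
F* = 1.0496 · e^(-0.0059 × 330/360) = 1.0496 · e^-0.005408 = 1.0496 × 0.994607 = 1.0439
Market 1.0106 < fair 1.0439: forward underpriced → reverse cash-and-carry (short spot, go long the forward).
At maturity, profit = |F_mkt − F*| = |1.0106 − 1.0439| = 0.0333 per EUR (in CHF)

0.0333 per EUR (in CHF)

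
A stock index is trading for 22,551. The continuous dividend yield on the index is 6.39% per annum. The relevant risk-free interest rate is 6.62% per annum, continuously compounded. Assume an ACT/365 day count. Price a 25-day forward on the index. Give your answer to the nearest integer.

22,555

F = S·e^((r − q)T) = 22551 · e^((0.0662 − 0.0639) × 25/365)
= 22551 · e^0.000158 = 22551 × 1.000158
F = 22,555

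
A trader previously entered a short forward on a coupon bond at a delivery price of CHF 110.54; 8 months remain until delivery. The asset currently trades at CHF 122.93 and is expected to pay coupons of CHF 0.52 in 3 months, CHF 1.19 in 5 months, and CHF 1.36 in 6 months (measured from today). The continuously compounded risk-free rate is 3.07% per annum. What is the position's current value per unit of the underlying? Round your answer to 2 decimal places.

PV(remaining coupons) I = 0.52·e^(−0.0307·3/12) + 1.19·e^(−0.0307·5/12) + 1.36·e^(−0.0307·6/12) = 3.0302
Current forward F = (S − I)·e^(rT) = (122.93 − 3.0302)·e^(0.0307·8/12) = 119.8998 × 1.020678 = 122.3791
Value (long) = (F − K)·e^(−rT) = (122.3791 − 110.54) × 0.979741 = 11.5993
Short position value = −(long value) = -CHF 11.60

-CHF 11.60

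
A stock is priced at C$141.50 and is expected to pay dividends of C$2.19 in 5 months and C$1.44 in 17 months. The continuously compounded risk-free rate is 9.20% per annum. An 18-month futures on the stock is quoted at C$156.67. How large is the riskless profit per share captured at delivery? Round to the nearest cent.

C$1.90 per share

PV(dividends) I = 2.19·e^(−0.0920·5/12) + 1.44·e^(−0.0920·17/12) = 3.3717
Fair futures F* = (S − I)·e^(rT) = (141.50 − 3.3717)·e^0.138000 = 138.1283 × 1.147976 = 158.5680
Market C$156.67 < fair 158.5680: forward underpriced → reverse cash-and-carry (short the stock, invest proceeds at r, pay the dividends, go long the forward).
Profit at T = |F_mkt − F*| = |156.67 − 158.5680| = C$1.90 per share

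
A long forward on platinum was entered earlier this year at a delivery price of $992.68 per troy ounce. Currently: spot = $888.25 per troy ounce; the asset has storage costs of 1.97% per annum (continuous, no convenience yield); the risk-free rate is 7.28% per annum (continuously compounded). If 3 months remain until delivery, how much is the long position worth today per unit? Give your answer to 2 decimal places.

Current fair forward for the remaining 3 months: F = S·e^((r + u)·T), (r + u) = 0.0728 + 0.0197 = 0.0925
F = 888.25 · e^(0.0925 × 3/12) = 888.25 × 1.023394 = 909.0297
Value of long forward = (F − K)·e^(−rT) = (909.0297 − 992.68) · e^(−0.0728·3/12)
= -83.6503 × 0.981965 = -82.14

-$82.14 per troy ounce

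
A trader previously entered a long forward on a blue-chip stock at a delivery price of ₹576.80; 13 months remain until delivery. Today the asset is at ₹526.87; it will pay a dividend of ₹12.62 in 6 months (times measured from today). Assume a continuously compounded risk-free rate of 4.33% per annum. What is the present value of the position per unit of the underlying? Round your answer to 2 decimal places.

PV(remaining dividends) I = 12.62·e^(−0.0433·6/12) = 12.3497
Current forward F = (S − I)·e^(rT) = (526.87 − 12.3497)·e^(0.0433·13/12) = 514.5203 × 1.048026 = 539.2307
Value (long) = (F − K)·e^(−rT) = (539.2307 − 576.80) × 0.954175 = -35.8477
Value = -₹35.85

-₹35.85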